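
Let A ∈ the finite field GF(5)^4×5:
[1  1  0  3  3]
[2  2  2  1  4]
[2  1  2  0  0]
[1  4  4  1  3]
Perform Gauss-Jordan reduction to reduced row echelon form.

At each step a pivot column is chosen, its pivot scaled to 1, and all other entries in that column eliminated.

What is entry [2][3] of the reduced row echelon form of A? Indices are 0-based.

M[2][3] = 0

[1] R0 /= 1  ⇒  (1, 1, 0, 3, 3)
     R1 -= 2·R0  ⇒  (0, 0, 2, 0, 3)
     R2 -= 2·R0  ⇒  (0, 4, 2, 4, 4)
     R3 -= 1·R0  ⇒  (0, 3, 4, 3, 0)
[2] R1 <-> R2
[2] R1 /= 4  ⇒  (0, 1, 3, 1, 1)
     R0 -= 1·R1  ⇒  (1, 0, 2, 2, 2)
     R3 -= 3·R1  ⇒  (0, 0, 0, 0, 2)
[3] R2 /= 2  ⇒  (0, 0, 1, 0, 4)
     R0 -= 2·R2  ⇒  (1, 0, 0, 2, 4)
     R1 -= 3·R2  ⇒  (0, 1, 0, 1, 4)
column 3 empty below row 3
[4] R3 /= 2  ⇒  (0, 0, 0, 0, 1)
     R0 -= 4·R3  ⇒  (1, 0, 0, 2, 0)
     R1 -= 4·R3  ⇒  (0, 1, 0, 1, 0)
     R2 -= 4·R3  ⇒  (0, 0, 1, 0, 0)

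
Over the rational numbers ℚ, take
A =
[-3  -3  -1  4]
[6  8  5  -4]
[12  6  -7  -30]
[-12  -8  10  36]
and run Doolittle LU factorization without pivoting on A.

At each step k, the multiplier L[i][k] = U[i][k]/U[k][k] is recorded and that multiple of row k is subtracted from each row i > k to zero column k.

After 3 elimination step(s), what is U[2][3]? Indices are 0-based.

U[2][3] = -2

k=0: U[0][0]=-3
  eliminate (1,0): mult=-2, new row 1: (0, 2, 3, 4); set L[1][0]=-2
  eliminate (2,0): mult=-4, new row 2: (0, -6, -11, -14); set L[2][0]=-4
  eliminate (3,0): mult=4, new row 3: (0, 4, 14, 20); set L[3][0]=4
k=1: U[1][1]=2
  eliminate (2,1): mult=-3, new row 2: (0, 0, -2, -2); set L[2][1]=-3
  eliminate (3,1): mult=2, new row 3: (0, 0, 8, 12); set L[3][1]=2
k=2: U[2][2]=-2
  eliminate (3,2): mult=-4, new row 3: (0, 0, 0, 4); set L[3][2]=-4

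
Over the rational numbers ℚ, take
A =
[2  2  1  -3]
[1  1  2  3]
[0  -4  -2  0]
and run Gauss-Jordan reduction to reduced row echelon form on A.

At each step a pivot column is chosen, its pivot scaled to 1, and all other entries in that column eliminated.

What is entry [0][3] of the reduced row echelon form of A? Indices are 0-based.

step 1: normalize row 0 (÷2) = (1, 1, 1/2, -3/2)
  row 1: subtract 1×row0 = (0, 0, 3/2, 9/2)
step 2: exchange rows 1,2
step 2: normalize row 1 (÷-4) = (0, 1, 1/2, 0)
  row 0: subtract 1×row1 = (1, 0, 0, -3/2)
step 3: normalize row 2 (÷3/2) = (0, 0, 1, 3)
  row 1: subtract 1/2×row2 = (0, 1, 0, -3/2)

M[0][3] = -3/2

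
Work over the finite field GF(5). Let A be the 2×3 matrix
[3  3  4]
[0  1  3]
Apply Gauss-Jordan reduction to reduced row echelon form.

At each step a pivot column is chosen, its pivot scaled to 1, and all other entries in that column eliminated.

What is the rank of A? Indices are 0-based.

pivot(0,0)=3: scale R0 → (1, 1, 3)
pivot(1,1)=1: scale R1 → (0, 1, 3)
  clear (0,1): R0 −= (1)R1 → (1, 0, 0)

rank = 2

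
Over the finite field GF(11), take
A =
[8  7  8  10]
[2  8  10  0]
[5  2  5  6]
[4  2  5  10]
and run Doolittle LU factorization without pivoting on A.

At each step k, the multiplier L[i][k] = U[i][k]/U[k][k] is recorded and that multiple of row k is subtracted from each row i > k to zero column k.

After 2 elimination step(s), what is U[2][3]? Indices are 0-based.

U[2][3] = 1

k=0: U[0][0]=8
  eliminate (1,0): mult=3, new row 1: (0, 9, 8, 3); set L[1][0]=3
  eliminate (2,0): mult=2, new row 2: (0, 10, 0, 8); set L[2][0]=2
  eliminate (3,0): mult=6, new row 3: (0, 4, 1, 5); set L[3][0]=6
k=1: U[1][1]=9
  eliminate (2,1): mult=6, new row 2: (0, 0, 7, 1); set L[2][1]=6
  eliminate (3,1): mult=9, new row 3: (0, 0, 6, 0); set L[3][1]=9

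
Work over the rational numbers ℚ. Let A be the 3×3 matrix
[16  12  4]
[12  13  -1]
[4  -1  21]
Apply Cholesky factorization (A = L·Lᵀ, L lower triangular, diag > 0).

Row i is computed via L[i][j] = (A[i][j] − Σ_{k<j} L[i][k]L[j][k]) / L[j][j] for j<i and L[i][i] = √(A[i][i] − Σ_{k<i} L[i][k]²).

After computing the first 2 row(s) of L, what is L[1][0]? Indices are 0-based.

L[1][0] = 3

Step 1: L[0][0] = √(16) = 4.
  L[1][0] = (12) / L[0][0] = 3.
Step 2: L[1][1] = √(4) = 2.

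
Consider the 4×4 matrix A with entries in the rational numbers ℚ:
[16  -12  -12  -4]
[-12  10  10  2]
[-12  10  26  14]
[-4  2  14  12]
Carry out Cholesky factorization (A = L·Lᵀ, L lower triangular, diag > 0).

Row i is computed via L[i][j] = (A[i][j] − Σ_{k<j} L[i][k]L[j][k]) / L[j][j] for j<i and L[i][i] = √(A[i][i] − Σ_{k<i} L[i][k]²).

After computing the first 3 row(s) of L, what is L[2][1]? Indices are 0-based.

L[2][1] = 1

Step 1: L[0][0] = √(16) = 4.
  L[1][0] = (-12) / L[0][0] = -3.
Step 2: L[1][1] = √(1) = 1.
  L[2][0] = (-12) / L[0][0] = -3.
  L[2][1] = (1) / L[1][1] = 1.
Step 3: L[2][2] = √(16) = 4.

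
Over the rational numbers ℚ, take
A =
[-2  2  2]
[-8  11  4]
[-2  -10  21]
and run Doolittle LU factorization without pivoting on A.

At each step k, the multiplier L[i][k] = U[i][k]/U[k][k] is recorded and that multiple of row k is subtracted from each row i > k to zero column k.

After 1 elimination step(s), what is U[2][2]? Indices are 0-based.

U[2][2] = 19

[col 0] pivot -2
  R1 -= 4*R0 → (0, 3, -4)  (L[1][0] := 4)
  R2 -= 1*R0 → (0, -12, 19)  (L[2][0] := 1)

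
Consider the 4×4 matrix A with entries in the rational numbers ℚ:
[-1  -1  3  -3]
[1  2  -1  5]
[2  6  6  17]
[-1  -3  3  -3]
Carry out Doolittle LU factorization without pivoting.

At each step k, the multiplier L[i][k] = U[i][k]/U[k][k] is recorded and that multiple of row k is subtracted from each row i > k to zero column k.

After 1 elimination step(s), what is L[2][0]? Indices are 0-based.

L[2][0] = -2

[col 0] pivot -1
  R1 -= -1*R0 → (0, 1, 2, 2)  (L[1][0] := -1)
  R2 -= -2*R0 → (0, 4, 12, 11)  (L[2][0] := -2)
  R3 -= 1*R0 → (0, -2, 0, 0)  (L[3][0] := 1)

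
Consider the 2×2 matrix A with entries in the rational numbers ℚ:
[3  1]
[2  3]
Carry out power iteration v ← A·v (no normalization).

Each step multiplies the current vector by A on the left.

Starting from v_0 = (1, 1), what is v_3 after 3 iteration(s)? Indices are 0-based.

v_3 = (74, 103)

v_0 = (1, 1).
v_1 = A·v_0 = (4, 5).
v_2 = A·v_1 = (17, 23).
v_3 = A·v_2 = (74, 103).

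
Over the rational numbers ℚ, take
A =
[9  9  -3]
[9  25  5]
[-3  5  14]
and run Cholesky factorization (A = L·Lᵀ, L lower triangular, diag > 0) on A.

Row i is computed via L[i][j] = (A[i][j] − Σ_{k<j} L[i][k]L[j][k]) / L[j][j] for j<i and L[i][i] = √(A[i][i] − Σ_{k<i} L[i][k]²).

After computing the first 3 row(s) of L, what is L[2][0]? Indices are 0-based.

Step 1: L[0][0] = √(9) = 3.
  L[1][0] = (9) / L[0][0] = 3.
Step 2: L[1][1] = √(16) = 4.
  L[2][0] = (-3) / L[0][0] = -1.
  L[2][1] = (8) / L[1][1] = 2.
Step 3: L[2][2] = √(9) = 3.

L[2][0] = -1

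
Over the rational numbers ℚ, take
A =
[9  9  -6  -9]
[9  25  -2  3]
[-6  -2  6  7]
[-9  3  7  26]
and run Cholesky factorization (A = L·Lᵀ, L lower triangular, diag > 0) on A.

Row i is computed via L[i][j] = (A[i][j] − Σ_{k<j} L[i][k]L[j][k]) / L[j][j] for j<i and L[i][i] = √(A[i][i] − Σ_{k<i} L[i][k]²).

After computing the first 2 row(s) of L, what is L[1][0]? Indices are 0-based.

Step 1: L[0][0] = √(9) = 3.
  L[1][0] = (9) / L[0][0] = 3.
Step 2: L[1][1] = √(16) = 4.

L[1][0] = 3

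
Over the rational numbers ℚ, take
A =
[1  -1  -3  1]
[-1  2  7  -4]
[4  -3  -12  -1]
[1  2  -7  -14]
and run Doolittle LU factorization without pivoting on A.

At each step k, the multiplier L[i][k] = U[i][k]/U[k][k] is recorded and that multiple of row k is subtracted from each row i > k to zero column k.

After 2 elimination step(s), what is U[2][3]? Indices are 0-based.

U[2][3] = -2

[col 0] pivot 1
  R1 -= -1*R0 → (0, 1, 4, -3)  (L[1][0] := -1)
  R2 -= 4*R0 → (0, 1, 0, -5)  (L[2][0] := 4)
  R3 -= 1*R0 → (0, 3, -4, -15)  (L[3][0] := 1)
[col 1] pivot 1
  R2 -= 1*R1 → (0, 0, -4, -2)  (L[2][1] := 1)
  R3 -= 3*R1 → (0, 0, -16, -6)  (L[3][1] := 3)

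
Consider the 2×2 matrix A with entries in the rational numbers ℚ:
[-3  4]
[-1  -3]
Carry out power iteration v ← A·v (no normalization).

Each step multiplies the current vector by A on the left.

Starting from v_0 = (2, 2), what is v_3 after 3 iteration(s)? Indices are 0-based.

v_0 = (2, 2).
v_1 = A·v_0 = (2, -8).
v_2 = A·v_1 = (-38, 22).
v_3 = A·v_2 = (202, -28).

v_3 = (202, -28)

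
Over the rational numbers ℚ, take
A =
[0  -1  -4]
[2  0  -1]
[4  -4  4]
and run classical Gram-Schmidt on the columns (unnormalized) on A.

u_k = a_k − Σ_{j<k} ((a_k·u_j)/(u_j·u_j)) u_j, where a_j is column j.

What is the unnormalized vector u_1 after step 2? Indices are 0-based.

Step 1: u_0 = a_0 = (0, 2, 4).
Step 2: u_1 = a_1 − (-4/5)·u_0 = (-1, 8/5, -4/5).

u_1 = (-1, 8/5, -4/5)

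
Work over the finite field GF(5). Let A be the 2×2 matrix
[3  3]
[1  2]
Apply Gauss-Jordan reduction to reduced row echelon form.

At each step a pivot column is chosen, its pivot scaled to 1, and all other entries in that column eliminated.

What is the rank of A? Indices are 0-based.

[1] R0 /= 3  ⇒  (1, 1)
     R1 -= 1·R0  ⇒  (0, 1)
[2] R1 /= 1  ⇒  (0, 1)
     R0 -= 1·R1  ⇒  (1, 0)

rank = 2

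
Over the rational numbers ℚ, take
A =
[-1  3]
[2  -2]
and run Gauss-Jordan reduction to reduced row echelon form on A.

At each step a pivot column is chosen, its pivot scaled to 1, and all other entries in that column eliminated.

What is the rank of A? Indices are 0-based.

step 1: normalize row 0 (÷-1) = (1, -3)
  row 1: subtract 2×row0 = (0, 4)
step 2: normalize row 1 (÷4) = (0, 1)
  row 0: subtract -3×row1 = (1, 0)

rank = 2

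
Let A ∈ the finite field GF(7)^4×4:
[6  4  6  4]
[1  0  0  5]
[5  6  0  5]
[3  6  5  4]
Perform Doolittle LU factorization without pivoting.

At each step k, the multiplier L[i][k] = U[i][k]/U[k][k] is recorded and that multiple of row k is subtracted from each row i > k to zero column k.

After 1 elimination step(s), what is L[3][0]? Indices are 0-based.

L[3][0] = 4

Step 1: pivot at (0,0) is 6.
  row1 ← row1 − (6)·row0  ⇒  L[1][0]=6, U row1=(0, 4, 6, 2)
  row2 ← row2 − (2)·row0  ⇒  L[2][0]=2, U row2=(0, 5, 2, 4)
  row3 ← row3 − (4)·row0  ⇒  L[3][0]=4, U row3=(0, 4, 2, 2)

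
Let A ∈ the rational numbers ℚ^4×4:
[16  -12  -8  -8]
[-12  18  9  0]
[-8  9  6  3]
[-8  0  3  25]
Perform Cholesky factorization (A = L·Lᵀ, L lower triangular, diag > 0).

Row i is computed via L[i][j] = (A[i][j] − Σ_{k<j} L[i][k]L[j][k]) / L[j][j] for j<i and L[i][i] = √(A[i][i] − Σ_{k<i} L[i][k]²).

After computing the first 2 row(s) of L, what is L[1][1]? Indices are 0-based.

Step 1: L[0][0] = √(16) = 4.
  L[1][0] = (-12) / L[0][0] = -3.
Step 2: L[1][1] = √(9) = 3.

L[1][1] = 3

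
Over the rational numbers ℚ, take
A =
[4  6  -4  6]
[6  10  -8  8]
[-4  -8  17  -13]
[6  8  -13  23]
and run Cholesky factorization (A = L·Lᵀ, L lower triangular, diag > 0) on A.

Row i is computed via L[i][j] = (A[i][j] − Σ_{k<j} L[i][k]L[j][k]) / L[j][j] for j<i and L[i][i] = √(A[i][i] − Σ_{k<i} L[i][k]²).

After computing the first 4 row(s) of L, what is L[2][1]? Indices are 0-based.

L[2][1] = -2

Step 1: L[0][0] = √(4) = 2.
  L[1][0] = (6) / L[0][0] = 3.
Step 2: L[1][1] = √(1) = 1.
  L[2][0] = (-4) / L[0][0] = -2.
  L[2][1] = (-2) / L[1][1] = -2.
Step 3: L[2][2] = √(9) = 3.
  L[3][0] = (6) / L[0][0] = 3.
  L[3][1] = (-1) / L[1][1] = -1.
  L[3][2] = (-9) / L[2][2] = -3.
Step 4: L[3][3] = √(4) = 2.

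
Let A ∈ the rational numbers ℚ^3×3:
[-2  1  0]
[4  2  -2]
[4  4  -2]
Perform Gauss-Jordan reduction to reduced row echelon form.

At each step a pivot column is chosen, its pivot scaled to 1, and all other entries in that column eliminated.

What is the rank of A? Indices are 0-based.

step 1: normalize row 0 (÷-2) = (1, -1/2, 0)
  row 1: subtract 4×row0 = (0, 4, -2)
  row 2: subtract 4×row0 = (0, 6, -2)
step 2: normalize row 1 (÷4) = (0, 1, -1/2)
  row 0: subtract -1/2×row1 = (1, 0, -1/4)
  row 2: subtract 6×row1 = (0, 0, 1)
step 3: normalize row 2 (÷1) = (0, 0, 1)
  row 0: subtract -1/4×row2 = (1, 0, 0)
  row 1: subtract -1/2×row2 = (0, 1, 0)

rank = 3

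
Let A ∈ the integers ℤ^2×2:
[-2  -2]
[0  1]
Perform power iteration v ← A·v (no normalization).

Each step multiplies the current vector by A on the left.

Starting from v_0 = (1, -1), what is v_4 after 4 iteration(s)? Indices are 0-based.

v_4 = (6, -1)

v_0 = (1, -1).
v_1 = A·v_0 = (0, -1).
v_2 = A·v_1 = (2, -1).
v_3 = A·v_2 = (-2, -1).
v_4 = A·v_3 = (6, -1).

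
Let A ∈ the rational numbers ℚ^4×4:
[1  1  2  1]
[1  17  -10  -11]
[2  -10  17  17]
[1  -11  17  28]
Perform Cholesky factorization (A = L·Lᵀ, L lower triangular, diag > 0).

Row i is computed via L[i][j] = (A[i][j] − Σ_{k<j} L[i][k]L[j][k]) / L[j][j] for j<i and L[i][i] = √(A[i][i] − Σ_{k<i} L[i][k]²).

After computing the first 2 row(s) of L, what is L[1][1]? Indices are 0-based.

L[1][1] = 4

Step 1: L[0][0] = √(1) = 1.
  L[1][0] = (1) / L[0][0] = 1.
Step 2: L[1][1] = √(16) = 4.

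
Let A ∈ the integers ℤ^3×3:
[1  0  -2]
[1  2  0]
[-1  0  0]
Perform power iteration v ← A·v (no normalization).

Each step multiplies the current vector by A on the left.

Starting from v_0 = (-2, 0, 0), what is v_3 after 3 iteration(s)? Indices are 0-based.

v_0 = (-2, 0, 0).
v_1 = A·v_0 = (-2, -2, 2).
v_2 = A·v_1 = (-6, -6, 2).
v_3 = A·v_2 = (-10, -18, 6).

v_3 = (-10, -18, 6)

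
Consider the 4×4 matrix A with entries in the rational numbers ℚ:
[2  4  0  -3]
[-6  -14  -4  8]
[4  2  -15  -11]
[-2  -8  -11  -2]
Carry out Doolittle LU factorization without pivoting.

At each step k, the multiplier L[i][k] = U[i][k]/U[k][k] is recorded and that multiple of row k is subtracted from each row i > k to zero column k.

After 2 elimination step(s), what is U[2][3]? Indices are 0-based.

U[2][3] = -2

[col 0] pivot 2
  R1 -= -3*R0 → (0, -2, -4, -1)  (L[1][0] := -3)
  R2 -= 2*R0 → (0, -6, -15, -5)  (L[2][0] := 2)
  R3 -= -1*R0 → (0, -4, -11, -5)  (L[3][0] := -1)
[col 1] pivot -2
  R2 -= 3*R1 → (0, 0, -3, -2)  (L[2][1] := 3)
  R3 -= 2*R1 → (0, 0, -3, -3)  (L[3][1] := 2)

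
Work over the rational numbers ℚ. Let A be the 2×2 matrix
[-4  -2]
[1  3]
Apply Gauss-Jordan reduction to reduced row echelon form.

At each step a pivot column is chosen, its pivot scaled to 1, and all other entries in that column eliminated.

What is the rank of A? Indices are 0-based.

[1] R0 /= -4  ⇒  (1, 1/2)
     R1 -= 1·R0  ⇒  (0, 5/2)
[2] R1 /= 5/2  ⇒  (0, 1)
     R0 -= 1/2·R1  ⇒  (1, 0)

rank = 2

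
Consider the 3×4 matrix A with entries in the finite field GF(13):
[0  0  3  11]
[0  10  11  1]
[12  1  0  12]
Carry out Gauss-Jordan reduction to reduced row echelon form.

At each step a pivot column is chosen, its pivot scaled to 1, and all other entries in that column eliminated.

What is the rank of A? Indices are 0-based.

[1] R0 <-> R2
[1] R0 /= 12  ⇒  (1, 12, 0, 1)
[2] R1 /= 10  ⇒  (0, 1, 5, 4)
     R0 -= 12·R1  ⇒  (1, 0, 5, 5)
[3] R2 /= 3  ⇒  (0, 0, 1, 8)
     R0 -= 5·R2  ⇒  (1, 0, 0, 4)
     R1 -= 5·R2  ⇒  (0, 1, 0, 3)

rank = 3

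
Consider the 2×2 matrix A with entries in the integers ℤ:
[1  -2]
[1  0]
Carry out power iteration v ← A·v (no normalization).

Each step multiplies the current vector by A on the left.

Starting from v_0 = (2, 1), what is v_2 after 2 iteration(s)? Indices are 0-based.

v_0 = (2, 1).
v_1 = A·v_0 = (0, 2).
v_2 = A·v_1 = (-4, 0).

v_2 = (-4, 0)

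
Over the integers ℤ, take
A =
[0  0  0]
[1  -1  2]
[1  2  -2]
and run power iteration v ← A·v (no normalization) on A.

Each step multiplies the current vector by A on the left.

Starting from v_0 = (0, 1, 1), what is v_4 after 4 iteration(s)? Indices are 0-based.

v_4 = (0, -17, 22)

v_0 = (0, 1, 1).
v_1 = A·v_0 = (0, 1, 0).
v_2 = A·v_1 = (0, -1, 2).
v_3 = A·v_2 = (0, 5, -6).
v_4 = A·v_3 = (0, -17, 22).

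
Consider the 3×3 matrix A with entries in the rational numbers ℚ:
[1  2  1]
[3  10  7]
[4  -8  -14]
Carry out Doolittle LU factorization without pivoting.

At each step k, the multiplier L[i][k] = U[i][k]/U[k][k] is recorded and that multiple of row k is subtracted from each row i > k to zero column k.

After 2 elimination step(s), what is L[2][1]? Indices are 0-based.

Step 1: pivot at (0,0) is 1.
  row1 ← row1 − (3)·row0  ⇒  L[1][0]=3, U row1=(0, 4, 4)
  row2 ← row2 − (4)·row0  ⇒  L[2][0]=4, U row2=(0, -16, -18)
Step 2: pivot at (1,1) is 4.
  row2 ← row2 − (-4)·row1  ⇒  L[2][1]=-4, U row2=(0, 0, -2)

L[2][1] = -4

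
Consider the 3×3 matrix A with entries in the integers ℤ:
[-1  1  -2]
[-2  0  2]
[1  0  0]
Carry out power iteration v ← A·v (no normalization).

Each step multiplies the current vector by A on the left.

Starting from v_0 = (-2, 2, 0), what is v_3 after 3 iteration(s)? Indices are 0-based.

v_3 = (-24, 0, 4)

v_0 = (-2, 2, 0).
v_1 = A·v_0 = (4, 4, -2).
v_2 = A·v_1 = (4, -12, 4).
v_3 = A·v_2 = (-24, 0, 4).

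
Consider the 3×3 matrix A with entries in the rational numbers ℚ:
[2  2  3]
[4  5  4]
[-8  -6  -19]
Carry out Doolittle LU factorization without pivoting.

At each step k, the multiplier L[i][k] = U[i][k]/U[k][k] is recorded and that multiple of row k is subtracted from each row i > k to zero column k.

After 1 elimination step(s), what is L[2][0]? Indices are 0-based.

k=0: U[0][0]=2
  eliminate (1,0): mult=2, new row 1: (0, 1, -2); set L[1][0]=2
  eliminate (2,0): mult=-4, new row 2: (0, 2, -7); set L[2][0]=-4

L[2][0] = -4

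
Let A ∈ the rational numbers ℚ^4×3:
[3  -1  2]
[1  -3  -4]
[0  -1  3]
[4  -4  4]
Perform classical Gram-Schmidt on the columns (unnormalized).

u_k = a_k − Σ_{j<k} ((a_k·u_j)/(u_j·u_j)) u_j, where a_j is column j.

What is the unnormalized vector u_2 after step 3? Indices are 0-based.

Step 1: u_0 = a_0 = (3, 1, 0, 4).
Step 2: u_1 = a_1 − (-11/13)·u_0 = (20/13, -28/13, -1, -8/13).
Step 3: u_2 = a_2 − (9/13)·u_0 − (81/109)·u_1 = (-133/109, -337/109, 408/109, 184/109).

u_2 = (-133/109, -337/109, 408/109, 184/109)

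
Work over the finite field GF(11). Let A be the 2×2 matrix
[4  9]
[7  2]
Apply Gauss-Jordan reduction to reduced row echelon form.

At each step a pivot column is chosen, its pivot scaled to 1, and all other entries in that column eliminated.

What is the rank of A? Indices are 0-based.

rank = 1

pivot(0,0)=4: scale R0 → (1, 5)
  clear (1,0): R1 −= (7)R0 → (0, 0)
col 1: no nonzero at/below row 1; advance.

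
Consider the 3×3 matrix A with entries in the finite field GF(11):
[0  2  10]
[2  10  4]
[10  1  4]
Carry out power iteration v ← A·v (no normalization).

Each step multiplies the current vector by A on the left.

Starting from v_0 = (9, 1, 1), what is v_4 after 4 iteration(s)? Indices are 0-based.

v_4 = (10, 10, 1)

v_0 = (9, 1, 1).
v_1 = A·v_0 = (1, 10, 7).
v_2 = A·v_1 = (2, 9, 4).
v_3 = A·v_2 = (3, 0, 1).
v_4 = A·v_3 = (10, 10, 1).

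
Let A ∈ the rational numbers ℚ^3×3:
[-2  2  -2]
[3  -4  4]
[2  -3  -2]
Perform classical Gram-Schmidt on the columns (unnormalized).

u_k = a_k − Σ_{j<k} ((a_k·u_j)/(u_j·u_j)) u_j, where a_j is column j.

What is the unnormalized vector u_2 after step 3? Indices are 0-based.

Step 1: u_0 = a_0 = (-2, 3, 2).
Step 2: u_1 = a_1 − (-22/17)·u_0 = (-10/17, -2/17, -7/17).
Step 3: u_2 = a_2 − (12/17)·u_0 − (26/9)·u_1 = (10/9, 20/9, -20/9).

u_2 = (10/9, 20/9, -20/9)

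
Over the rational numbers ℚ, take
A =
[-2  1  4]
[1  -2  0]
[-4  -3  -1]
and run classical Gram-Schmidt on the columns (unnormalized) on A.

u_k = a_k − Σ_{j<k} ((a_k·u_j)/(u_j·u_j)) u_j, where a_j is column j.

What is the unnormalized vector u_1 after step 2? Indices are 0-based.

Step 1: u_0 = a_0 = (-2, 1, -4).
Step 2: u_1 = a_1 − (8/21)·u_0 = (37/21, -50/21, -31/21).

u_1 = (37/21, -50/21, -31/21)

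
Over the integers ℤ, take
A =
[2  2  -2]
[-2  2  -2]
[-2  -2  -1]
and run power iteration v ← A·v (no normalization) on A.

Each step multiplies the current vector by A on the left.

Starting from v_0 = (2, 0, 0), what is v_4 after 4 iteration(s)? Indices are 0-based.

v_4 = (-88, -56, 100)

v_0 = (2, 0, 0).
v_1 = A·v_0 = (4, -4, -4).
v_2 = A·v_1 = (8, -8, 4).
v_3 = A·v_2 = (-8, -40, -4).
v_4 = A·v_3 = (-88, -56, 100).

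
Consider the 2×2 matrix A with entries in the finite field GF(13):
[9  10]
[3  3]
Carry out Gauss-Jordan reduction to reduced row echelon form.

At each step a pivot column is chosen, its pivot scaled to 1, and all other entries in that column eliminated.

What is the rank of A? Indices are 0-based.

rank = 2

[1] R0 /= 9  ⇒  (1, 4)
     R1 -= 3·R0  ⇒  (0, 4)
[2] R1 /= 4  ⇒  (0, 1)
     R0 -= 4·R1  ⇒  (1, 0)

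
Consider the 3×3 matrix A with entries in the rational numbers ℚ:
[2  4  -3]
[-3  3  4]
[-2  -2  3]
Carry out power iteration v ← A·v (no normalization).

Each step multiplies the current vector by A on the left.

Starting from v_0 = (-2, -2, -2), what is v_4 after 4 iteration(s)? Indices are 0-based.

v_0 = (-2, -2, -2).
v_1 = A·v_0 = (-6, -8, 2).
v_2 = A·v_1 = (-50, 2, 34).
v_3 = A·v_2 = (-194, 292, 198).
v_4 = A·v_3 = (186, 2250, 398).

v_4 = (186, 2250, 398)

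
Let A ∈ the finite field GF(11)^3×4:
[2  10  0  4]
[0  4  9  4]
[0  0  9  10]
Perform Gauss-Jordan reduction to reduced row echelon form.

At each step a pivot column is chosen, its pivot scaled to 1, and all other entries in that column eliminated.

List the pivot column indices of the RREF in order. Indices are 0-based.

pivot columns: 0, 1, 2

pivot(0,0)=2: scale R0 → (1, 5, 0, 2)
pivot(1,1)=4: scale R1 → (0, 1, 5, 1)
  clear (0,1): R0 −= (5)R1 → (1, 0, 8, 8)
pivot(2,2)=9: scale R2 → (0, 0, 1, 6)
  clear (0,2): R0 −= (8)R2 → (1, 0, 0, 4)
  clear (1,2): R1 −= (5)R2 → (0, 1, 0, 4)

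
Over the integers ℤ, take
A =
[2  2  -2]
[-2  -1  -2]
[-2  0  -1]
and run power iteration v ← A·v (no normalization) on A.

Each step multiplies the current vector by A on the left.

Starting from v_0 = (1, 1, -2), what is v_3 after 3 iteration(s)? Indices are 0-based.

v_3 = (34, 13, -20)

v_0 = (1, 1, -2).
v_1 = A·v_0 = (8, 1, 0).
v_2 = A·v_1 = (18, -17, -16).
v_3 = A·v_2 = (34, 13, -20).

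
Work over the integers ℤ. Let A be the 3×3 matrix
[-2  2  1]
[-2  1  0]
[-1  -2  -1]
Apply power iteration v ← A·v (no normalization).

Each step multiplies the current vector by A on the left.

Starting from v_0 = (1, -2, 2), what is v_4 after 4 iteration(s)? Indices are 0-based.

v_0 = (1, -2, 2).
v_1 = A·v_0 = (-4, -4, 1).
v_2 = A·v_1 = (1, 4, 11).
v_3 = A·v_2 = (17, 2, -20).
v_4 = A·v_3 = (-50, -32, -1).

v_4 = (-50, -32, -1)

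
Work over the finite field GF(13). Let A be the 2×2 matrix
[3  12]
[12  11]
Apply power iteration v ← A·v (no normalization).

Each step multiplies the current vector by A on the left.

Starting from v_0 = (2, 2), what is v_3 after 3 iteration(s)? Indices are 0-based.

v_3 = (7, 5)

v_0 = (2, 2).
v_1 = A·v_0 = (4, 7).
v_2 = A·v_1 = (5, 8).
v_3 = A·v_2 = (7, 5).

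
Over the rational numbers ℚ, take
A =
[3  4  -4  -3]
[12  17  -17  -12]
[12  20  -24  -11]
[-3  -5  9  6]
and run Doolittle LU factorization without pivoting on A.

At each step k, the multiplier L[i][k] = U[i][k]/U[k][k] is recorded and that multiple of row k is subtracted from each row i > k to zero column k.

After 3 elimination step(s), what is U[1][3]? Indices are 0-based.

U[1][3] = 0

[col 0] pivot 3
  R1 -= 4*R0 → (0, 1, -1, 0)  (L[1][0] := 4)
  R2 -= 4*R0 → (0, 4, -8, 1)  (L[2][0] := 4)
  R3 -= -1*R0 → (0, -1, 5, 3)  (L[3][0] := -1)
[col 1] pivot 1
  R2 -= 4*R1 → (0, 0, -4, 1)  (L[2][1] := 4)
  R3 -= -1*R1 → (0, 0, 4, 3)  (L[3][1] := -1)
[col 2] pivot -4
  R3 -= -1*R2 → (0, 0, 0, 4)  (L[3][2] := -1)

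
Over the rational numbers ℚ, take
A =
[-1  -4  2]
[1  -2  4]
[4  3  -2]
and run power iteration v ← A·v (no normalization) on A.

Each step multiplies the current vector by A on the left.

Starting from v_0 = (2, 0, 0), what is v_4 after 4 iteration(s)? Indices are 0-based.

v_4 = (914, 694, -1250)

v_0 = (2, 0, 0).
v_1 = A·v_0 = (-2, 2, 8).
v_2 = A·v_1 = (10, 26, -18).
v_3 = A·v_2 = (-150, -114, 154).
v_4 = A·v_3 = (914, 694, -1250).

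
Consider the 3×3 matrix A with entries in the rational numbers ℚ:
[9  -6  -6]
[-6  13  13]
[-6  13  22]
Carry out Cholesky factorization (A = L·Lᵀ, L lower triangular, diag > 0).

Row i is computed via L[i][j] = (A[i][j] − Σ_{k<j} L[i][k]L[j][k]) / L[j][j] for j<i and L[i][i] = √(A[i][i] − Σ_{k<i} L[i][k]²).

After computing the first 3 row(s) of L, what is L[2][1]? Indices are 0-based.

L[2][1] = 3

Step 1: L[0][0] = √(9) = 3.
  L[1][0] = (-6) / L[0][0] = -2.
Step 2: L[1][1] = √(9) = 3.
  L[2][0] = (-6) / L[0][0] = -2.
  L[2][1] = (9) / L[1][1] = 3.
Step 3: L[2][2] = √(9) = 3.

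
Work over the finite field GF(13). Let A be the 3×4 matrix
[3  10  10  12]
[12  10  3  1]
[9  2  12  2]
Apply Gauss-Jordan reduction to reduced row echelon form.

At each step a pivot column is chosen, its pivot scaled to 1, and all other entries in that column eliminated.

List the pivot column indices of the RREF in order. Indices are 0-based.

pivot columns: 0, 1, 2

step 1: normalize row 0 (÷3) = (1, 12, 12, 4)
  row 1: subtract 12×row0 = (0, 9, 2, 5)
  row 2: subtract 9×row0 = (0, 11, 8, 5)
step 2: normalize row 1 (÷9) = (0, 1, 6, 2)
  row 0: subtract 12×row1 = (1, 0, 5, 6)
  row 2: subtract 11×row1 = (0, 0, 7, 9)
step 3: normalize row 2 (÷7) = (0, 0, 1, 5)
  row 0: subtract 5×row2 = (1, 0, 0, 7)
  row 1: subtract 6×row2 = (0, 1, 0, 11)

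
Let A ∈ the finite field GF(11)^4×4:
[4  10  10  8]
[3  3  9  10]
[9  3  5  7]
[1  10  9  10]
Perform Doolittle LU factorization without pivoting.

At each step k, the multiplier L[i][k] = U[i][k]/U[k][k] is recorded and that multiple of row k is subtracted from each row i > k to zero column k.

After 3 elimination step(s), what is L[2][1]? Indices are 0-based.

[col 0] pivot 4
  R1 -= 9*R0 → (0, 1, 7, 4)  (L[1][0] := 9)
  R2 -= 5*R0 → (0, 8, 10, 0)  (L[2][0] := 5)
  R3 -= 3*R0 → (0, 2, 1, 8)  (L[3][0] := 3)
[col 1] pivot 1
  R2 -= 8*R1 → (0, 0, 9, 1)  (L[2][1] := 8)
  R3 -= 2*R1 → (0, 0, 9, 0)  (L[3][1] := 2)
[col 2] pivot 9
  R3 -= 1*R2 → (0, 0, 0, 10)  (L[3][2] := 1)

L[2][1] = 8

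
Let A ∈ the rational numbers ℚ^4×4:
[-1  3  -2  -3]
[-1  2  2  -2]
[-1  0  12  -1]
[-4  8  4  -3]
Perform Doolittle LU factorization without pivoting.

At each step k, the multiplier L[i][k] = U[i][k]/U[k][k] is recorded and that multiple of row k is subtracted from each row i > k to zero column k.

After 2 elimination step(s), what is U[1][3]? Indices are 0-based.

U[1][3] = 1

Step 1: pivot at (0,0) is -1.
  row1 ← row1 − (1)·row0  ⇒  L[1][0]=1, U row1=(0, -1, 4, 1)
  row2 ← row2 − (1)·row0  ⇒  L[2][0]=1, U row2=(0, -3, 14, 2)
  row3 ← row3 − (4)·row0  ⇒  L[3][0]=4, U row3=(0, -4, 12, 9)
Step 2: pivot at (1,1) is -1.
  row2 ← row2 − (3)·row1  ⇒  L[2][1]=3, U row2=(0, 0, 2, -1)
  row3 ← row3 − (4)·row1  ⇒  L[3][1]=4, U row3=(0, 0, -4, 5)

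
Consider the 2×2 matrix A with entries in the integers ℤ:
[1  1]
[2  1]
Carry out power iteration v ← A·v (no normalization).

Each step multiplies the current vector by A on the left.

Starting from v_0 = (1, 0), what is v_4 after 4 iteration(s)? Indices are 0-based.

v_4 = (17, 24)

v_0 = (1, 0).
v_1 = A·v_0 = (1, 2).
v_2 = A·v_1 = (3, 4).
v_3 = A·v_2 = (7, 10).
v_4 = A·v_3 = (17, 24).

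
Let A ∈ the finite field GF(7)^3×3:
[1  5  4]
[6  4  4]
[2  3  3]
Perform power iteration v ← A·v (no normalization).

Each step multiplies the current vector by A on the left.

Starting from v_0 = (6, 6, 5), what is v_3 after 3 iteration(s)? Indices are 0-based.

v_0 = (6, 6, 5).
v_1 = A·v_0 = (0, 3, 3).
v_2 = A·v_1 = (6, 3, 4).
v_3 = A·v_2 = (2, 1, 5).

v_3 = (2, 1, 5)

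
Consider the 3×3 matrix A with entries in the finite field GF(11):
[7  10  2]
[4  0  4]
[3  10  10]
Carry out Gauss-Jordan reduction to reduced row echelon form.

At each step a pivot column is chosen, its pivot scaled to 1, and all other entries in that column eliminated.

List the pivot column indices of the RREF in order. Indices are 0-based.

pivot columns: 0, 1, 2

pivot(0,0)=7: scale R0 → (1, 3, 5)
  clear (1,0): R1 −= (4)R0 → (0, 10, 6)
  clear (2,0): R2 −= (3)R0 → (0, 1, 6)
pivot(1,1)=10: scale R1 → (0, 1, 5)
  clear (0,1): R0 −= (3)R1 → (1, 0, 1)
  clear (2,1): R2 −= (1)R1 → (0, 0, 1)
pivot(2,2)=1: scale R2 → (0, 0, 1)
  clear (0,2): R0 −= (1)R2 → (1, 0, 0)
  clear (1,2): R1 −= (5)R2 → (0, 1, 0)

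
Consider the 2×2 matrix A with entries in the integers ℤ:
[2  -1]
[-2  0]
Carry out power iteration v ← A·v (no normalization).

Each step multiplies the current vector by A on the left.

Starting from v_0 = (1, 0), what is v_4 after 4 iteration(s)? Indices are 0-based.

v_4 = (44, -32)

v_0 = (1, 0).
v_1 = A·v_0 = (2, -2).
v_2 = A·v_1 = (6, -4).
v_3 = A·v_2 = (16, -12).
v_4 = A·v_3 = (44, -32).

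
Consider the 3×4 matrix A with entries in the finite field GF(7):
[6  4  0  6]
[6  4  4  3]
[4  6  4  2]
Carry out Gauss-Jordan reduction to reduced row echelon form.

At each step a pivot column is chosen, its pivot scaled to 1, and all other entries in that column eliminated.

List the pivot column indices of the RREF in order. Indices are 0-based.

pivot columns: 0, 1, 2

step 1: normalize row 0 (÷6) = (1, 3, 0, 1)
  row 1: subtract 6×row0 = (0, 0, 4, 4)
  row 2: subtract 4×row0 = (0, 1, 4, 5)
step 2: exchange rows 1,2
step 2: normalize row 1 (÷1) = (0, 1, 4, 5)
  row 0: subtract 3×row1 = (1, 0, 2, 0)
step 3: normalize row 2 (÷4) = (0, 0, 1, 1)
  row 0: subtract 2×row2 = (1, 0, 0, 5)
  row 1: subtract 4×row2 = (0, 1, 0, 1)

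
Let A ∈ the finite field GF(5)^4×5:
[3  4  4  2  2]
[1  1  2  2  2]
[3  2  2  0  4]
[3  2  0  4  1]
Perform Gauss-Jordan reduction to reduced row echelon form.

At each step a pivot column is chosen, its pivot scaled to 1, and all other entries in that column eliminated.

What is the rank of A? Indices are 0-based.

rank = 4

step 1: normalize row 0 (÷3) = (1, 3, 3, 4, 4)
  row 1: subtract 1×row0 = (0, 3, 4, 3, 3)
  row 2: subtract 3×row0 = (0, 3, 3, 3, 2)
  row 3: subtract 3×row0 = (0, 3, 1, 2, 4)
step 2: normalize row 1 (÷3) = (0, 1, 3, 1, 1)
  row 0: subtract 3×row1 = (1, 0, 4, 1, 1)
  row 2: subtract 3×row1 = (0, 0, 4, 0, 4)
  row 3: subtract 3×row1 = (0, 0, 2, 4, 1)
step 3: normalize row 2 (÷4) = (0, 0, 1, 0, 1)
  row 0: subtract 4×row2 = (1, 0, 0, 1, 2)
  row 1: subtract 3×row2 = (0, 1, 0, 1, 3)
  row 3: subtract 2×row2 = (0, 0, 0, 4, 4)
step 4: normalize row 3 (÷4) = (0, 0, 0, 1, 1)
  row 0: subtract 1×row3 = (1, 0, 0, 0, 1)
  row 1: subtract 1×row3 = (0, 1, 0, 0, 2)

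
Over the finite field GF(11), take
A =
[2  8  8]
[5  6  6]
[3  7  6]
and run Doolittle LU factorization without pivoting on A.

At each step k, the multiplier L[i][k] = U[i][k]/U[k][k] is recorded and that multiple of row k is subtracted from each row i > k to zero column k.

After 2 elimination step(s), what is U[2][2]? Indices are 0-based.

U[2][2] = 10

k=0: U[0][0]=2
  eliminate (1,0): mult=8, new row 1: (0, 8, 8); set L[1][0]=8
  eliminate (2,0): mult=7, new row 2: (0, 6, 5); set L[2][0]=7
k=1: U[1][1]=8
  eliminate (2,1): mult=9, new row 2: (0, 0, 10); set L[2][1]=9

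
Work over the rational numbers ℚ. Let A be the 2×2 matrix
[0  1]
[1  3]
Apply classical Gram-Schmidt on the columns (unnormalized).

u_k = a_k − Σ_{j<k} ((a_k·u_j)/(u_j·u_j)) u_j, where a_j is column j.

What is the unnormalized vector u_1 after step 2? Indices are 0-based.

Step 1: u_0 = a_0 = (0, 1).
Step 2: u_1 = a_1 − (3)·u_0 = (1, 0).

u_1 = (1, 0)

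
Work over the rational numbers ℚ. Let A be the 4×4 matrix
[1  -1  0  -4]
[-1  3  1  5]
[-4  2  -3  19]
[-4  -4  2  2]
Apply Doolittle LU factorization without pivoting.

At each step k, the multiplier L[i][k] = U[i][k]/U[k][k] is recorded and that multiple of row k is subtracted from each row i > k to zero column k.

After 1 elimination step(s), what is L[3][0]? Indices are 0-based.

L[3][0] = -4

[col 0] pivot 1
  R1 -= -1*R0 → (0, 2, 1, 1)  (L[1][0] := -1)
  R2 -= -4*R0 → (0, -2, -3, 3)  (L[2][0] := -4)
  R3 -= -4*R0 → (0, -8, 2, -14)  (L[3][0] := -4)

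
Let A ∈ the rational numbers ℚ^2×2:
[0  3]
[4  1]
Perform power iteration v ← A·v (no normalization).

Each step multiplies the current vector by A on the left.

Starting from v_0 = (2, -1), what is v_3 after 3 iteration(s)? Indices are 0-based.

v_3 = (-15, 79)

v_0 = (2, -1).
v_1 = A·v_0 = (-3, 7).
v_2 = A·v_1 = (21, -5).
v_3 = A·v_2 = (-15, 79).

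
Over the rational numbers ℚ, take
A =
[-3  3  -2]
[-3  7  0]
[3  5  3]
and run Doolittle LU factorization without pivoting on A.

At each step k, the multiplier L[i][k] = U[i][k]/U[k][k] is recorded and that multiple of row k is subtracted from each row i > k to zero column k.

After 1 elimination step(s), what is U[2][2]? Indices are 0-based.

U[2][2] = 1

[col 0] pivot -3
  R1 -= 1*R0 → (0, 4, 2)  (L[1][0] := 1)
  R2 -= -1*R0 → (0, 8, 1)  (L[2][0] := -1)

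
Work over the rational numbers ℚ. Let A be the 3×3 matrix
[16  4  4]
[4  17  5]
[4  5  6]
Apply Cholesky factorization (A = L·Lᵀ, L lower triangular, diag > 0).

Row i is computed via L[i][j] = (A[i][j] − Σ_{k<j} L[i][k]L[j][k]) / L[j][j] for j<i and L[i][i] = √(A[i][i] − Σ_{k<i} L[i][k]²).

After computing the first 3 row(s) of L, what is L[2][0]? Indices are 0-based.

Step 1: L[0][0] = √(16) = 4.
  L[1][0] = (4) / L[0][0] = 1.
Step 2: L[1][1] = √(16) = 4.
  L[2][0] = (4) / L[0][0] = 1.
  L[2][1] = (4) / L[1][1] = 1.
Step 3: L[2][2] = √(4) = 2.

L[2][0] = 1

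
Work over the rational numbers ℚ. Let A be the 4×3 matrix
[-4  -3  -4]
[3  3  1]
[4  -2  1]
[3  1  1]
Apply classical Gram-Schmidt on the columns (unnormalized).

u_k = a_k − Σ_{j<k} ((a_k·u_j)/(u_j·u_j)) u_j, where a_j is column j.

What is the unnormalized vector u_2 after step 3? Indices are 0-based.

u_2 = (-614/447, -180/149, -17/447, -256/447)

Step 1: u_0 = a_0 = (-4, 3, 4, 3).
Step 2: u_1 = a_1 − (8/25)·u_0 = (-43/25, 51/25, -82/25, 1/25).
Step 3: u_2 = a_2 − (13/25)·u_0 − (142/447)·u_1 = (-614/447, -180/149, -17/447, -256/447).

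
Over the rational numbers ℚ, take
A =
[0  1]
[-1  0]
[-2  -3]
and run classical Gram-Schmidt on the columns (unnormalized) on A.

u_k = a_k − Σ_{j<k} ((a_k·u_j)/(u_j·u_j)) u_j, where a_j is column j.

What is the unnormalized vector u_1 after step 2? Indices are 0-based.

Step 1: u_0 = a_0 = (0, -1, -2).
Step 2: u_1 = a_1 − (6/5)·u_0 = (1, 6/5, -3/5).

u_1 = (1, 6/5, -3/5)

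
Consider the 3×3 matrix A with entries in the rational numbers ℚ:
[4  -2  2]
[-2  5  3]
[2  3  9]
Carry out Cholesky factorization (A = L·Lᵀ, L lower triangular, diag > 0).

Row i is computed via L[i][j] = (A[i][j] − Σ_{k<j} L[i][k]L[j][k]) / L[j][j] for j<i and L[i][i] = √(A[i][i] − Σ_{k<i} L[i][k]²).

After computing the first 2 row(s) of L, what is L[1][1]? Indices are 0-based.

L[1][1] = 2

Step 1: L[0][0] = √(4) = 2.
  L[1][0] = (-2) / L[0][0] = -1.
Step 2: L[1][1] = √(4) = 2.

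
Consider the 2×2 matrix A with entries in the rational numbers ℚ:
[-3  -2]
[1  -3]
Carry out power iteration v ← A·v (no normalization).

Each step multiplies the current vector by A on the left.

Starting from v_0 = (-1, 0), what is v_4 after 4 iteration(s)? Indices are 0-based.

v_4 = (23, 84)

v_0 = (-1, 0).
v_1 = A·v_0 = (3, -1).
v_2 = A·v_1 = (-7, 6).
v_3 = A·v_2 = (9, -25).
v_4 = A·v_3 = (23, 84).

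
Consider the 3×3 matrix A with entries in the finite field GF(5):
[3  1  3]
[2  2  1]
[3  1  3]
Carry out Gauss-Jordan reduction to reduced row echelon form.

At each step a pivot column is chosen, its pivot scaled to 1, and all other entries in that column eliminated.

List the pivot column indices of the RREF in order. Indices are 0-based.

pivot columns: 0, 1

pivot(0,0)=3: scale R0 → (1, 2, 1)
  clear (1,0): R1 −= (2)R0 → (0, 3, 4)
  clear (2,0): R2 −= (3)R0 → (0, 0, 0)
pivot(1,1)=3: scale R1 → (0, 1, 3)
  clear (0,1): R0 −= (2)R1 → (1, 0, 0)
col 2: no nonzero at/below row 2; advance.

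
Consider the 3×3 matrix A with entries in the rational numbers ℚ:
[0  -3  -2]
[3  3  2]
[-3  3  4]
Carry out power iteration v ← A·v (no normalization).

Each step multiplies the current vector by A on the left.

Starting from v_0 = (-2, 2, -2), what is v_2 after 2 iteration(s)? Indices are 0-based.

v_2 = (4, -10, 10)

v_0 = (-2, 2, -2).
v_1 = A·v_0 = (-2, -4, 4).
v_2 = A·v_1 = (4, -10, 10).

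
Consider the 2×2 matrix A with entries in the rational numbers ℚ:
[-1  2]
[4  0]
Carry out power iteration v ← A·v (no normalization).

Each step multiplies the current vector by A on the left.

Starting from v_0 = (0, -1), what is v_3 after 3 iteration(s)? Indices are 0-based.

v_3 = (-18, 8)

v_0 = (0, -1).
v_1 = A·v_0 = (-2, 0).
v_2 = A·v_1 = (2, -8).
v_3 = A·v_2 = (-18, 8).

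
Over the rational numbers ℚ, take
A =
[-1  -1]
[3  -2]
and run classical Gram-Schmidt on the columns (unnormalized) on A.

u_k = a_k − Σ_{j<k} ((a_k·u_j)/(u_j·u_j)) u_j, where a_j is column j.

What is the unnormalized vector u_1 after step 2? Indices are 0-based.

Step 1: u_0 = a_0 = (-1, 3).
Step 2: u_1 = a_1 − (-1/2)·u_0 = (-3/2, -1/2).

u_1 = (-3/2, -1/2)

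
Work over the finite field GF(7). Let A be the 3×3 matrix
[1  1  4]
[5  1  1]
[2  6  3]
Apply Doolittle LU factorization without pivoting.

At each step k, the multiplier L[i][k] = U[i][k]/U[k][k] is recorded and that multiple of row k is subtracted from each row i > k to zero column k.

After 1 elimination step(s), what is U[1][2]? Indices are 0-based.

U[1][2] = 2

[col 0] pivot 1
  R1 -= 5*R0 → (0, 3, 2)  (L[1][0] := 5)
  R2 -= 2*R0 → (0, 4, 2)  (L[2][0] := 2)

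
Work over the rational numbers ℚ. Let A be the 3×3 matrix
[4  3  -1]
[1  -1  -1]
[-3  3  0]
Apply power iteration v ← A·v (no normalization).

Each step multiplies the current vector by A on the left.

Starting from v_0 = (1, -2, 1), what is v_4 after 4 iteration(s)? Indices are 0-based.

v_0 = (1, -2, 1).
v_1 = A·v_0 = (-3, 2, -9).
v_2 = A·v_1 = (3, 4, 15).
v_3 = A·v_2 = (9, -16, 3).
v_4 = A·v_3 = (-15, 22, -75).

v_4 = (-15, 22, -75)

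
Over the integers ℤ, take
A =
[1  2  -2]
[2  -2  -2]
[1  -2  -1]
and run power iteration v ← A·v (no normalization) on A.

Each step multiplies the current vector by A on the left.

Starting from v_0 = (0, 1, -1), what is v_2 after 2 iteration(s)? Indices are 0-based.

v_0 = (0, 1, -1).
v_1 = A·v_0 = (4, 0, -1).
v_2 = A·v_1 = (6, 10, 5).

v_2 = (6, 10, 5)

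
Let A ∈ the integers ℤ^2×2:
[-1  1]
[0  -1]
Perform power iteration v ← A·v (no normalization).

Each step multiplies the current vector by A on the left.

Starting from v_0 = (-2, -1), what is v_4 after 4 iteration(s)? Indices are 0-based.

v_0 = (-2, -1).
v_1 = A·v_0 = (1, 1).
v_2 = A·v_1 = (0, -1).
v_3 = A·v_2 = (-1, 1).
v_4 = A·v_3 = (2, -1).

v_4 = (2, -1)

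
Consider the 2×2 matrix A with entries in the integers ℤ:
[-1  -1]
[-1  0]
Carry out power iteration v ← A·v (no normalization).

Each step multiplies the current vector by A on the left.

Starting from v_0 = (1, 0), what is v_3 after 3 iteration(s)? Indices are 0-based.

v_0 = (1, 0).
v_1 = A·v_0 = (-1, -1).
v_2 = A·v_1 = (2, 1).
v_3 = A·v_2 = (-3, -2).

v_3 = (-3, -2)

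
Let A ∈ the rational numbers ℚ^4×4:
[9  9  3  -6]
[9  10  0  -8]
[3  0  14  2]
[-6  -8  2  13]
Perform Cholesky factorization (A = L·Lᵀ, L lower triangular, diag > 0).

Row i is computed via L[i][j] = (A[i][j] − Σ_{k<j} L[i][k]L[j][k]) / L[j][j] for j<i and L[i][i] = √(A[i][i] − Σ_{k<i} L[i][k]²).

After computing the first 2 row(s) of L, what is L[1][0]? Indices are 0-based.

Step 1: L[0][0] = √(9) = 3.
  L[1][0] = (9) / L[0][0] = 3.
Step 2: L[1][1] = √(1) = 1.

L[1][0] = 3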